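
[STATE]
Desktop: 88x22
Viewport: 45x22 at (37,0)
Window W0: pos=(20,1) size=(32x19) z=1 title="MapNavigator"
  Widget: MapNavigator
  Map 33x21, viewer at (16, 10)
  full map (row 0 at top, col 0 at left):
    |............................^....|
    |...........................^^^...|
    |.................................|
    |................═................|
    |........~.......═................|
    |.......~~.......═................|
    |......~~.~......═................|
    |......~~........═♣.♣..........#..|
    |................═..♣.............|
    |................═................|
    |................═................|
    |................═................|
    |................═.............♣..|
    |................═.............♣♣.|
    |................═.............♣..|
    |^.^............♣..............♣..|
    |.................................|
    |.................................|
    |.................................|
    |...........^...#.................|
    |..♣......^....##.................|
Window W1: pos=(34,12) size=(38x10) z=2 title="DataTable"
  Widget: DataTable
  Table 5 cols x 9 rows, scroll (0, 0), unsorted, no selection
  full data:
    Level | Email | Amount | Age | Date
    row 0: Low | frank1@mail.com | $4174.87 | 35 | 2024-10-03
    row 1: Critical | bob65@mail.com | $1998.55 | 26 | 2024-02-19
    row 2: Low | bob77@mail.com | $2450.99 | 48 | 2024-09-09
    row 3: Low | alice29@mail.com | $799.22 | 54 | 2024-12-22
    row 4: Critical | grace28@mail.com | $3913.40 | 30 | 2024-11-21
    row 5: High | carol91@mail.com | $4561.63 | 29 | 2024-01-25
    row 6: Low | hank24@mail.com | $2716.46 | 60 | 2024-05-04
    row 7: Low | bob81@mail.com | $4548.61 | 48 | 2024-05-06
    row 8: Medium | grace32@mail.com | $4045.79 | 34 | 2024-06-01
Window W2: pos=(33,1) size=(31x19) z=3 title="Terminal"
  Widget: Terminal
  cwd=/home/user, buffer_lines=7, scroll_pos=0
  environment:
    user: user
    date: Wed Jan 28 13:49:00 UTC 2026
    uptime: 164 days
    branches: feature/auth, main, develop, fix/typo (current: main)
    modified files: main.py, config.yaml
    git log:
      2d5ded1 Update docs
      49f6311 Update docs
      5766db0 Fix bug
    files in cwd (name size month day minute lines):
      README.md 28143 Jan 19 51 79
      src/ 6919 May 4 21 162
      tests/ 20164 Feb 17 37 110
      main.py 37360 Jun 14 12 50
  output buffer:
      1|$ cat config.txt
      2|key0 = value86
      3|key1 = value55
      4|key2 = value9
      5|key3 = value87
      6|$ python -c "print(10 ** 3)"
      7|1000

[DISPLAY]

                                             
━━━━━━━━━━━━━━━━━━━━━━━━━━┓                  
rminal                    ┃                  
──────────────────────────┨                  
at config.txt             ┃                  
0 = value86               ┃                  
1 = value55               ┃                  
2 = value9                ┃                  
3 = value87               ┃                  
ython -c "print(10 ** 3)" ┃                  
0                         ┃                  
                          ┃                  
                          ┃━━━━━━━┓          
                          ┃       ┃          
                          ┃───────┨          
                          ┃unt  │A┃          
                          ┃─────┼─┃          
                          ┃74.87│3┃          
                          ┃98.55│2┃          
━━━━━━━━━━━━━━━━━━━━━━━━━━┛50.99│4┃          
w     │alice29@mail.com│$799.22 │5┃          
━━━━━━━━━━━━━━━━━━━━━━━━━━━━━━━━━━┛          


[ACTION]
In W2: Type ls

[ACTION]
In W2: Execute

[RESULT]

                                             
━━━━━━━━━━━━━━━━━━━━━━━━━━┓                  
rminal                    ┃                  
──────────────────────────┨                  
at config.txt             ┃                  
0 = value86               ┃                  
1 = value55               ┃                  
2 = value9                ┃                  
3 = value87               ┃                  
ython -c "print(10 ** 3)" ┃                  
0                         ┃                  
s                         ┃                  
DME.md  src/  tests/  main┃━━━━━━━┓          
                          ┃       ┃          
                          ┃───────┨          
                          ┃unt  │A┃          
                          ┃─────┼─┃          
                          ┃74.87│3┃          
                          ┃98.55│2┃          
━━━━━━━━━━━━━━━━━━━━━━━━━━┛50.99│4┃          
w     │alice29@mail.com│$799.22 │5┃          
━━━━━━━━━━━━━━━━━━━━━━━━━━━━━━━━━━┛          


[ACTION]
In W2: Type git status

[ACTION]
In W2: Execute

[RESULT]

                                             
━━━━━━━━━━━━━━━━━━━━━━━━━━┓                  
rminal                    ┃                  
──────────────────────────┨                  
0 = value86               ┃                  
1 = value55               ┃                  
2 = value9                ┃                  
3 = value87               ┃                  
ython -c "print(10 ** 3)" ┃                  
0                         ┃                  
s                         ┃                  
DME.md  src/  tests/  main┃                  
it status                 ┃━━━━━━━┓          
branch main               ┃       ┃          
nges not staged for commit┃───────┨          
                          ┃unt  │A┃          
     modified:   main.py  ┃─────┼─┃          
     modified:   config.ya┃74.87│3┃          
                          ┃98.55│2┃          
━━━━━━━━━━━━━━━━━━━━━━━━━━┛50.99│4┃          
w     │alice29@mail.com│$799.22 │5┃          
━━━━━━━━━━━━━━━━━━━━━━━━━━━━━━━━━━┛          


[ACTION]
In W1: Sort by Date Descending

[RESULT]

                                             
━━━━━━━━━━━━━━━━━━━━━━━━━━┓                  
rminal                    ┃                  
──────────────────────────┨                  
0 = value86               ┃                  
1 = value55               ┃                  
2 = value9                ┃                  
3 = value87               ┃                  
ython -c "print(10 ** 3)" ┃                  
0                         ┃                  
s                         ┃                  
DME.md  src/  tests/  main┃                  
it status                 ┃━━━━━━━┓          
branch main               ┃       ┃          
nges not staged for commit┃───────┨          
                          ┃unt  │A┃          
     modified:   main.py  ┃─────┼─┃          
     modified:   config.ya┃9.22 │5┃          
                          ┃13.40│3┃          
━━━━━━━━━━━━━━━━━━━━━━━━━━┛74.87│3┃          
w     │bob77@mail.com  │$2450.99│4┃          
━━━━━━━━━━━━━━━━━━━━━━━━━━━━━━━━━━┛          


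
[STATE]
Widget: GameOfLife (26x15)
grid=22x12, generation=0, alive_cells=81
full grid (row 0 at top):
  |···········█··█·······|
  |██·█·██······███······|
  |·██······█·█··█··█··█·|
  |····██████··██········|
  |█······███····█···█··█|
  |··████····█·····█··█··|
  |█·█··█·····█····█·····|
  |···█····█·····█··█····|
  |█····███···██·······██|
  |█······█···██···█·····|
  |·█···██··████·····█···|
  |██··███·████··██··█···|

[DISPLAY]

Gen: 0                    
···········█··█·······    
██·█·██······███······    
·██······█·█··█··█··█·    
····██████··██········    
█······███····█···█··█    
··████····█·····█··█··    
█·█··█·····█····█·····    
···█····█·····█··█····    
█····███···██·······██    
█······█···██···█·····    
·█···██··████·····█···    
██··███·████··██··█···    
                          
                          


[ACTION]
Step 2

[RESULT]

Gen: 2                    
············██·█······    
█········█████·██·····    
·········██····█······    
██·······██████·······    
··██···█··████········    
·██████··██···██·█····    
·█·····█████···█·█····    
·██·██·██··█·█··█·····    
██···█·····█·█········    
██····█·█····█········    
··█··██·····███·······    
██···█·█··············    
                          
                          


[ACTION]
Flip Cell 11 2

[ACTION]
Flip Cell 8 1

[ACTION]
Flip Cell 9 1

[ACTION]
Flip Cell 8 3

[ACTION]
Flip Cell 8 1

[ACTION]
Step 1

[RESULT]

Gen: 3                    
··········█··█·██·····    
·········█···█·██·····    
██······█······██·····    
·██·····█·····█·······    
█····██·█······█······    
·█··███······███······    
█··········██··█·█····    
···███·█···█··█·█·····    
█··█·█··█····██·······    
█·█·█·██··············    
█·█··█······███·······    
·██··█·······█········    
                          
                          


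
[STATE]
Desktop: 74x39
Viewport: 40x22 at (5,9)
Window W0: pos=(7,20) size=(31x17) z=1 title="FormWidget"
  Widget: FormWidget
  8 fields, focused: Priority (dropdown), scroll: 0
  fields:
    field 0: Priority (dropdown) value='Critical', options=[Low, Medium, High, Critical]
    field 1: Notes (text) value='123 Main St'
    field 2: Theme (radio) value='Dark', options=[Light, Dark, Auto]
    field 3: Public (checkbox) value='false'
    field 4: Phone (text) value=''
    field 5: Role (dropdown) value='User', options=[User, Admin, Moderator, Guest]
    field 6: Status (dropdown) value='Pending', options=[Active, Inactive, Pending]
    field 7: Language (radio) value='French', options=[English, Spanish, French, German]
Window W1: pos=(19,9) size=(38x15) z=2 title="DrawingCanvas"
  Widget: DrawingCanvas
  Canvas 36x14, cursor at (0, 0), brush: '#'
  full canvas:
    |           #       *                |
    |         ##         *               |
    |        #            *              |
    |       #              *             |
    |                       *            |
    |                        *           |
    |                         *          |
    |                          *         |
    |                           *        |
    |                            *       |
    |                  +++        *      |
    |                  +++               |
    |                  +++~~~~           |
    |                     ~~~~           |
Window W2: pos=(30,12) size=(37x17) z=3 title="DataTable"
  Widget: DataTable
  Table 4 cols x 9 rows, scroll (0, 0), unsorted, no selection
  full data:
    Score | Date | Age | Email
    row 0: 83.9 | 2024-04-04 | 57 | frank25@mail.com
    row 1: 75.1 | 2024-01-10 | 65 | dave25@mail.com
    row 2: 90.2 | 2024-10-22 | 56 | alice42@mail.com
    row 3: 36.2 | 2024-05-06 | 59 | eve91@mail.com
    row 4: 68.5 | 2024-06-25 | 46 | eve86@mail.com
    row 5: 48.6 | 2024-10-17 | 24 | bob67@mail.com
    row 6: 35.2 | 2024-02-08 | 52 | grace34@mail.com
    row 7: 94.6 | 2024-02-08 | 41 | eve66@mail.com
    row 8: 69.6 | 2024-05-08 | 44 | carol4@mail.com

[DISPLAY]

              ┏━━━━━━━━━━━━━━━━━━━━━━━━━
              ┃ DrawingCanvas           
              ┠─────────────────────────
              ┃+         ┏━━━━━━━━━━━━━━
              ┃         #┃ DataTable    
              ┃        # ┠──────────────
              ┃       #  ┃Score│Date    
              ┃          ┃─────┼────────
              ┃          ┃83.9 │2024-04-
              ┃          ┃75.1 │2024-01-
              ┃          ┃90.2 │2024-10-
  ┏━━━━━━━━━━━┃          ┃36.2 │2024-05-
  ┃ FormWidget┃          ┃68.5 │2024-06-
  ┠───────────┃          ┃48.6 │2024-10-
  ┃> Priority:┗━━━━━━━━━━┃35.2 │2024-02-
  ┃  Notes:      [123 Mai┃94.6 │2024-02-
  ┃  Theme:      ( ) Ligh┃69.6 │2024-05-
  ┃  Public:     [ ]     ┃              
  ┃  Phone:      [       ┃              
  ┃  Role:       [User   ┗━━━━━━━━━━━━━━
  ┃  Status:     [Pending     ▼]┃       
  ┃  Language:   ( ) English  ( ┃       


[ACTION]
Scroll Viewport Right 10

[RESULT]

    ┏━━━━━━━━━━━━━━━━━━━━━━━━━━━━━━━━━━━
    ┃ DrawingCanvas                     
    ┠───────────────────────────────────
    ┃+         ┏━━━━━━━━━━━━━━━━━━━━━━━━
    ┃         #┃ DataTable              
    ┃        # ┠────────────────────────
    ┃       #  ┃Score│Date      │Age│Ema
    ┃          ┃─────┼──────────┼───┼───
    ┃          ┃83.9 │2024-04-04│57 │fra
    ┃          ┃75.1 │2024-01-10│65 │dav
    ┃          ┃90.2 │2024-10-22│56 │ali
━━━━┃          ┃36.2 │2024-05-06│59 │eve
dget┃          ┃68.5 │2024-06-25│46 │eve
────┃          ┃48.6 │2024-10-17│24 │bob
ity:┗━━━━━━━━━━┃35.2 │2024-02-08│52 │gra
:      [123 Mai┃94.6 │2024-02-08│41 │eve
:      ( ) Ligh┃69.6 │2024-05-08│44 │car
c:     [ ]     ┃                        
:      [       ┃                        
       [User   ┗━━━━━━━━━━━━━━━━━━━━━━━━
s:     [Pending     ▼]┃                 
age:   ( ) English  ( ┃                 


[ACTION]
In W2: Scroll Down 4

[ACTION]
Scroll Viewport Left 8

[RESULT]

            ┏━━━━━━━━━━━━━━━━━━━━━━━━━━━
            ┃ DrawingCanvas             
            ┠───────────────────────────
            ┃+         ┏━━━━━━━━━━━━━━━━
            ┃         #┃ DataTable      
            ┃        # ┠────────────────
            ┃       #  ┃Score│Date      
            ┃          ┃─────┼──────────
            ┃          ┃83.9 │2024-04-04
            ┃          ┃75.1 │2024-01-10
            ┃          ┃90.2 │2024-10-22
┏━━━━━━━━━━━┃          ┃36.2 │2024-05-06
┃ FormWidget┃          ┃68.5 │2024-06-25
┠───────────┃          ┃48.6 │2024-10-17
┃> Priority:┗━━━━━━━━━━┃35.2 │2024-02-08
┃  Notes:      [123 Mai┃94.6 │2024-02-08
┃  Theme:      ( ) Ligh┃69.6 │2024-05-08
┃  Public:     [ ]     ┃                
┃  Phone:      [       ┃                
┃  Role:       [User   ┗━━━━━━━━━━━━━━━━
┃  Status:     [Pending     ▼]┃         
┃  Language:   ( ) English  ( ┃         


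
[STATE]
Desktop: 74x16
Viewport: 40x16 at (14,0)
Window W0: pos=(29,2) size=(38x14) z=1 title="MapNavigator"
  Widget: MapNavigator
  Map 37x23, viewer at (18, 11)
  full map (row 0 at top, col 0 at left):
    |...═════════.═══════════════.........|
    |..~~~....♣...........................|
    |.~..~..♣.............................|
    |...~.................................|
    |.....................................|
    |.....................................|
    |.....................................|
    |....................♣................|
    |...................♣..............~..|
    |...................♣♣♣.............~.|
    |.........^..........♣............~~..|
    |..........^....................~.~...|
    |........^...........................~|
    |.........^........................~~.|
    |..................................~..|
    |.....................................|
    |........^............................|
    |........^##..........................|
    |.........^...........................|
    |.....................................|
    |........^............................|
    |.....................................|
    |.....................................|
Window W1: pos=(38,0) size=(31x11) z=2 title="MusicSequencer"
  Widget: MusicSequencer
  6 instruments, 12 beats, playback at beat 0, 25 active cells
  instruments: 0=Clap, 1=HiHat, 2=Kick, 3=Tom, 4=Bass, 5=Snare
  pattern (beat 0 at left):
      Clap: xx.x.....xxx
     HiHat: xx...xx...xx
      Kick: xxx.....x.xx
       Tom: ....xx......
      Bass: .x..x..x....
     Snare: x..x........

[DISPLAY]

                        ┏━━━━━━━━━━━━━━━
                        ┃ MusicSequencer
               ┏━━━━━━━━┠───────────────
               ┃ MapNavi┃      ▼12345678
               ┠────────┃  Clap██·█·····
               ┃........┃ HiHat██···██··
               ┃........┃  Kick███·····█
               ┃........┃   Tom····██···
               ┃........┃  Bass·█··█··█·
               ┃........┃ Snare█··█·····
               ┃........┗━━━━━━━━━━━━━━━
               ┃........^...............
               ┃.........^..............
               ┃........................
               ┃........................
               ┗━━━━━━━━━━━━━━━━━━━━━━━━


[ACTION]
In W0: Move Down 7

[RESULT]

                        ┏━━━━━━━━━━━━━━━
                        ┃ MusicSequencer
               ┏━━━━━━━━┠───────────────
               ┃ MapNavi┃      ▼12345678
               ┠────────┃  Clap██·█·····
               ┃........┃ HiHat██···██··
               ┃........┃  Kick███·····█
               ┃........┃   Tom····██···
               ┃........┃  Bass·█··█··█·
               ┃........┃ Snare█··█·····
               ┃........┗━━━━━━━━━━━━━━━
               ┃........................
               ┃........^...............
               ┃........................
               ┃........................
               ┗━━━━━━━━━━━━━━━━━━━━━━━━


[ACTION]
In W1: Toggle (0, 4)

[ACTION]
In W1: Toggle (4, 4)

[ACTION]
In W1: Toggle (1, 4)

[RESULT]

                        ┏━━━━━━━━━━━━━━━
                        ┃ MusicSequencer
               ┏━━━━━━━━┠───────────────
               ┃ MapNavi┃      ▼12345678
               ┠────────┃  Clap██·██····
               ┃........┃ HiHat██··███··
               ┃........┃  Kick███·····█
               ┃........┃   Tom····██···
               ┃........┃  Bass·█·····█·
               ┃........┃ Snare█··█·····
               ┃........┗━━━━━━━━━━━━━━━
               ┃........................
               ┃........^...............
               ┃........................
               ┃........................
               ┗━━━━━━━━━━━━━━━━━━━━━━━━


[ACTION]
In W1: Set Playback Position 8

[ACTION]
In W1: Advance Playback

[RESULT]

                        ┏━━━━━━━━━━━━━━━
                        ┃ MusicSequencer
               ┏━━━━━━━━┠───────────────
               ┃ MapNavi┃      012345678
               ┠────────┃  Clap██·██····
               ┃........┃ HiHat██··███··
               ┃........┃  Kick███·····█
               ┃........┃   Tom····██···
               ┃........┃  Bass·█·····█·
               ┃........┃ Snare█··█·····
               ┃........┗━━━━━━━━━━━━━━━
               ┃........................
               ┃........^...............
               ┃........................
               ┃........................
               ┗━━━━━━━━━━━━━━━━━━━━━━━━


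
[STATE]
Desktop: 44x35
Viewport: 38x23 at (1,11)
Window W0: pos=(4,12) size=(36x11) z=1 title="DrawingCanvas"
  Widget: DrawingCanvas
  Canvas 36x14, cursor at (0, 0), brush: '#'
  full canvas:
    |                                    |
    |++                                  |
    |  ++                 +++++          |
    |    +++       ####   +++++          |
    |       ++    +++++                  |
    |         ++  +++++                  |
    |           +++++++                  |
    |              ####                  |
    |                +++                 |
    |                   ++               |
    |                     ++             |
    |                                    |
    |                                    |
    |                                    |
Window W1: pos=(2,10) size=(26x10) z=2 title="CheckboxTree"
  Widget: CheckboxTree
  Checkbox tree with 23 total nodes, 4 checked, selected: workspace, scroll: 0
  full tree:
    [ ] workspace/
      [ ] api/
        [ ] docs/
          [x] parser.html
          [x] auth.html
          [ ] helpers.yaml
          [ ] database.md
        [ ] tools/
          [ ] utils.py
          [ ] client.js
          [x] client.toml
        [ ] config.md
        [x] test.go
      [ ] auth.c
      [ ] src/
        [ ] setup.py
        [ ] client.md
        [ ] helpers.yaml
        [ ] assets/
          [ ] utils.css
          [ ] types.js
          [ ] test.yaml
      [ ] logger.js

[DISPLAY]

 ┃ CheckboxTree           ┃           
 ┠────────────────────────┨━━━━━━━━━━━
 ┃>[-] workspace/         ┃           
 ┃   [-] api/             ┃───────────
 ┃     [-] docs/          ┃           
 ┃       [x] parser.html  ┃           
 ┃       [x] auth.html    ┃+++        
 ┃       [ ] helpers.yaml ┃+++        
 ┗━━━━━━━━━━━━━━━━━━━━━━━━┛           
   ┃         ++  +++++                
   ┃           +++++++                
   ┗━━━━━━━━━━━━━━━━━━━━━━━━━━━━━━━━━━
                                      
                                      
                                      
                                      
                                      
                                      
                                      
                                      
                                      
                                      
                                      


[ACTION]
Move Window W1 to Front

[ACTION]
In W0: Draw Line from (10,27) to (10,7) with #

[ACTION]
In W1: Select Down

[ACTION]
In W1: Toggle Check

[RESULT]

 ┃ CheckboxTree           ┃           
 ┠────────────────────────┨━━━━━━━━━━━
 ┃ [-] workspace/         ┃           
 ┃>  [x] api/             ┃───────────
 ┃     [x] docs/          ┃           
 ┃       [x] parser.html  ┃           
 ┃       [x] auth.html    ┃+++        
 ┃       [x] helpers.yaml ┃+++        
 ┗━━━━━━━━━━━━━━━━━━━━━━━━┛           
   ┃         ++  +++++                
   ┃           +++++++                
   ┗━━━━━━━━━━━━━━━━━━━━━━━━━━━━━━━━━━
                                      
                                      
                                      
                                      
                                      
                                      
                                      
                                      
                                      
                                      
                                      


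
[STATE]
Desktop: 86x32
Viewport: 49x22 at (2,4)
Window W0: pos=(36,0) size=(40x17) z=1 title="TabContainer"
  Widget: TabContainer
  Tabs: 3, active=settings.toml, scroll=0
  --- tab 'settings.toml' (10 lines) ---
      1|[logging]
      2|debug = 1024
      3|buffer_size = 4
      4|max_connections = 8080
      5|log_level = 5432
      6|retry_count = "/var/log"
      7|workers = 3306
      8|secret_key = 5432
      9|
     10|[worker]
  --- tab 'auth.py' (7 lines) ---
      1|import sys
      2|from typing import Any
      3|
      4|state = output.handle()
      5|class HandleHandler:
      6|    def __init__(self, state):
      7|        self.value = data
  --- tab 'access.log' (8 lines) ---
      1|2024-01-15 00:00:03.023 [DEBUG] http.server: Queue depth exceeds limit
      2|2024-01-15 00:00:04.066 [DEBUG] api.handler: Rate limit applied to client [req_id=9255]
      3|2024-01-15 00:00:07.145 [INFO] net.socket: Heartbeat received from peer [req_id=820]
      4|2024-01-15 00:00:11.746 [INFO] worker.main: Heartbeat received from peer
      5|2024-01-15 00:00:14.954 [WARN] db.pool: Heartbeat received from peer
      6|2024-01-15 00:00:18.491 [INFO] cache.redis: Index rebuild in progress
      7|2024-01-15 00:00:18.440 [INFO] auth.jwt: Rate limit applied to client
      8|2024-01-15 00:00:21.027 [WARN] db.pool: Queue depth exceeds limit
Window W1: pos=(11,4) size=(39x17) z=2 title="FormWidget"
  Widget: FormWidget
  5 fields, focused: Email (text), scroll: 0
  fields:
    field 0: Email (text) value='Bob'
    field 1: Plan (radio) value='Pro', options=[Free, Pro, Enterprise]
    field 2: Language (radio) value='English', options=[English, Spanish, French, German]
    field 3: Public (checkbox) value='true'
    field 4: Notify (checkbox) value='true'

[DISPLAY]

         ┏━━━━━━━━━━━━━━━━━━━━━━━━━━━━━━━━━━━━━┓─
         ┃ FormWidget                          ┃ 
         ┠─────────────────────────────────────┨ 
         ┃> Email:      [Bob                  ]┃ 
         ┃  Plan:       ( ) Free  (●) Pro  ( ) ┃n
         ┃  Language:   (●) English  ( ) Spanis┃4
         ┃  Public:     [x]                    ┃ 
         ┃  Notify:     [x]                    ┃6
         ┃                                     ┃5
         ┃                                     ┃ 
         ┃                                     ┃ 
         ┃                                     ┃ 
         ┃                                     ┃━
         ┃                                     ┃ 
         ┃                                     ┃ 
         ┃                                     ┃ 
         ┗━━━━━━━━━━━━━━━━━━━━━━━━━━━━━━━━━━━━━┛ 
                                                 
                                                 
                                                 
                                                 
                                                 


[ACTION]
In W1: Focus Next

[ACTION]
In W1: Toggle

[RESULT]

         ┏━━━━━━━━━━━━━━━━━━━━━━━━━━━━━━━━━━━━━┓─
         ┃ FormWidget                          ┃ 
         ┠─────────────────────────────────────┨ 
         ┃  Email:      [Bob                  ]┃ 
         ┃> Plan:       ( ) Free  (●) Pro  ( ) ┃n
         ┃  Language:   (●) English  ( ) Spanis┃4
         ┃  Public:     [x]                    ┃ 
         ┃  Notify:     [x]                    ┃6
         ┃                                     ┃5
         ┃                                     ┃ 
         ┃                                     ┃ 
         ┃                                     ┃ 
         ┃                                     ┃━
         ┃                                     ┃ 
         ┃                                     ┃ 
         ┃                                     ┃ 
         ┗━━━━━━━━━━━━━━━━━━━━━━━━━━━━━━━━━━━━━┛ 
                                                 
                                                 
                                                 
                                                 
                                                 


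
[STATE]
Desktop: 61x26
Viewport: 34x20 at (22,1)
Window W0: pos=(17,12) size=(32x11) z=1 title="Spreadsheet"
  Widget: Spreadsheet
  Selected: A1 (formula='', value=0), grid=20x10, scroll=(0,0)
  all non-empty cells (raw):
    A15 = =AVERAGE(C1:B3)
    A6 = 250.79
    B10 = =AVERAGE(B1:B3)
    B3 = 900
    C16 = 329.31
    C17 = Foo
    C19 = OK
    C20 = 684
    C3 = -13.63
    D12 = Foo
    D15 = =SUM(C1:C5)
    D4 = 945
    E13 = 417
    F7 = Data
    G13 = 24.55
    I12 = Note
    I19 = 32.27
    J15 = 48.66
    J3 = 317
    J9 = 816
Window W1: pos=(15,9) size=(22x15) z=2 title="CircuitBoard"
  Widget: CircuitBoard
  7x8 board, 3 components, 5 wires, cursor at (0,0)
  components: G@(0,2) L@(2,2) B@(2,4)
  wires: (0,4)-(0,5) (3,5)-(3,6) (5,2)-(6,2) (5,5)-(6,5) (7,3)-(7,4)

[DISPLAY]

                                  
                                  
                                  
                                  
                                  
                                  
                                  
                                  
━━━━━━━━━━━━━━┓                   
itBoard       ┃                   
──────────────┨                   
 2 3 4 5 6    ┃━━━━━━━━━━━┓       
      G       ┃           ┃       
              ┃───────────┨       
              ┃           ┃       
              ┃    C      ┃       
      L       ┃-----------┃       
              ┃0       0  ┃       
              ┃0       0  ┃       
              ┃0  -13.63  ┃       


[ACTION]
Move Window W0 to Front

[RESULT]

                                  
                                  
                                  
                                  
                                  
                                  
                                  
                                  
━━━━━━━━━━━━━━┓                   
itBoard       ┃                   
──────────────┨                   
━━━━━━━━━━━━━━━━━━━━━━━━━━┓       
eadsheet                  ┃       
──────────────────────────┨       
                          ┃       
   A       B       C      ┃       
--------------------------┃       
     [0]       0       0  ┃       
       0       0       0  ┃       
       0     900  -13.63  ┃       


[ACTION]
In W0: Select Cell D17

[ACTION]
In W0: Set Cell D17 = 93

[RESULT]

                                  
                                  
                                  
                                  
                                  
                                  
                                  
                                  
━━━━━━━━━━━━━━┓                   
itBoard       ┃                   
──────────────┨                   
━━━━━━━━━━━━━━━━━━━━━━━━━━┓       
eadsheet                  ┃       
──────────────────────────┨       
 93                       ┃       
   A       B       C      ┃       
--------------------------┃       
       0       0       0  ┃       
       0       0       0  ┃       
       0     900  -13.63  ┃       


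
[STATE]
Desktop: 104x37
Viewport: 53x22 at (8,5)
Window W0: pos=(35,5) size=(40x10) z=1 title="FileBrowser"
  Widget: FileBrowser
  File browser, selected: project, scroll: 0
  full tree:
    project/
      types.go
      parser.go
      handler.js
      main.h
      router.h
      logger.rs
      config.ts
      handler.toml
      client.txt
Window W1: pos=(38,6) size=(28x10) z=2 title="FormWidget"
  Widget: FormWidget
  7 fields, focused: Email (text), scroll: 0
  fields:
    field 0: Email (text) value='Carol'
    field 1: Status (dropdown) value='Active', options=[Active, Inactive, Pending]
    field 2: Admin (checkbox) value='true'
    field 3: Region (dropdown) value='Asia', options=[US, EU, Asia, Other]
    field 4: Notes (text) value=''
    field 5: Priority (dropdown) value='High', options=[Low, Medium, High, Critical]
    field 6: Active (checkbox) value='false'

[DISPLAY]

                           ┏━━━━━━━━━━━━━━━━━━━━━━━━━
                           ┃ F┏━━━━━━━━━━━━━━━━━━━━━━
                           ┠──┃ FormWidget           
                           ┃> ┠──────────────────────
                           ┃  ┃> Email:      [Carol  
                           ┃  ┃  Status:     [Active 
                           ┃  ┃  Admin:      [x]     
                           ┃  ┃  Region:     [Asia   
                           ┃  ┃  Notes:      [       
                           ┗━━┃  Priority:   [High   
                              ┗━━━━━━━━━━━━━━━━━━━━━━
                                                     
                                                     
                                                     
                                                     
                                                     
                                                     
                                                     
                                                     
                                                     
                                                     
                                                     


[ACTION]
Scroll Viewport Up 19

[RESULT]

                                                     
                                                     
                                                     
                                                     
                                                     
                           ┏━━━━━━━━━━━━━━━━━━━━━━━━━
                           ┃ F┏━━━━━━━━━━━━━━━━━━━━━━
                           ┠──┃ FormWidget           
                           ┃> ┠──────────────────────
                           ┃  ┃> Email:      [Carol  
                           ┃  ┃  Status:     [Active 
                           ┃  ┃  Admin:      [x]     
                           ┃  ┃  Region:     [Asia   
                           ┃  ┃  Notes:      [       
                           ┗━━┃  Priority:   [High   
                              ┗━━━━━━━━━━━━━━━━━━━━━━
                                                     
                                                     
                                                     
                                                     
                                                     
                                                     


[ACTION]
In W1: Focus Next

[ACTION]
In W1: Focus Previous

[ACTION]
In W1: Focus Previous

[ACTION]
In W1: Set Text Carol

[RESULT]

                                                     
                                                     
                                                     
                                                     
                                                     
                           ┏━━━━━━━━━━━━━━━━━━━━━━━━━
                           ┃ F┏━━━━━━━━━━━━━━━━━━━━━━
                           ┠──┃ FormWidget           
                           ┃> ┠──────────────────────
                           ┃  ┃  Email:      [Carol  
                           ┃  ┃  Status:     [Active 
                           ┃  ┃  Admin:      [x]     
                           ┃  ┃  Region:     [Asia   
                           ┃  ┃  Notes:      [       
                           ┗━━┃  Priority:   [High   
                              ┗━━━━━━━━━━━━━━━━━━━━━━
                                                     
                                                     
                                                     
                                                     
                                                     
                                                     
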